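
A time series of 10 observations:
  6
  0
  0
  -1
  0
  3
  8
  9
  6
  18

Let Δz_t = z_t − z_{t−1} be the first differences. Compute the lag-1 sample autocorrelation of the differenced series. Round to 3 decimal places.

-0.128

First differences Δz: -6, 0, -1, 1, 3, 5, 1, -3, 12
Mean of differences = 1.3333
Numerator Σ(Δz_t−Δz̄)(Δz_{t+1}−Δz̄) = -26.7778
Denominator Σ(Δz_t−Δz̄)² = 210.0000
r_1(Δz) = -26.7778 / 210.0000 = -0.128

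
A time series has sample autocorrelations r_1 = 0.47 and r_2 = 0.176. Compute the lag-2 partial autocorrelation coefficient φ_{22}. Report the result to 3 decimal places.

-0.058

φ_{22} = (r_2 − r_1²) / (1 − r_1²)
r_1² = (0.47)² = 0.2209
Numerator = 0.176 − 0.2209 = -0.0449; denominator = 1 − 0.2209 = 0.7791
φ_{22} = -0.0449 / 0.7791 = -0.058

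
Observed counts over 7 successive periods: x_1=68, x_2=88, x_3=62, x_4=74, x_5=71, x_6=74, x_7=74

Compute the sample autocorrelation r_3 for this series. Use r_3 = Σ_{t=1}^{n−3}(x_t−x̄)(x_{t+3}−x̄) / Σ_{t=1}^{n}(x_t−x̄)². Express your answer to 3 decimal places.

-0.119

Mean x̄ = (68 + 88 + 62 + 74 + 71 + 74 + 74)/7 = 73.0000
Numerator Σ_{t=1}^{4}(x_t−x̄)(x_{t+3}−x̄) = -45.0000
Denominator Σ(x_t−x̄)² = 378.0000
r_3 = -45.0000 / 378.0000 = -0.119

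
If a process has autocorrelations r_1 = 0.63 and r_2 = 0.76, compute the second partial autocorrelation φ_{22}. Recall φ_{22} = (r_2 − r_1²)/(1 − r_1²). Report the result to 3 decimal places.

0.602

φ_{22} = (r_2 − r_1²) / (1 − r_1²)
r_1² = (0.63)² = 0.3969
Numerator = 0.76 − 0.3969 = 0.3631; denominator = 1 − 0.3969 = 0.6031
φ_{22} = 0.3631 / 0.6031 = 0.602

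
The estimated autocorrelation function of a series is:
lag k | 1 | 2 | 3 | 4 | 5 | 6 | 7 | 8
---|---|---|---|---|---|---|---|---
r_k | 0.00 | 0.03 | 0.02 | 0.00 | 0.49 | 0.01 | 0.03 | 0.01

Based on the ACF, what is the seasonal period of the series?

5

The largest autocorrelation is r_5 = 0.49; the remaining lags stay at or below 0.03.
The dominant spike at lag 5 indicates a seasonal period of 5.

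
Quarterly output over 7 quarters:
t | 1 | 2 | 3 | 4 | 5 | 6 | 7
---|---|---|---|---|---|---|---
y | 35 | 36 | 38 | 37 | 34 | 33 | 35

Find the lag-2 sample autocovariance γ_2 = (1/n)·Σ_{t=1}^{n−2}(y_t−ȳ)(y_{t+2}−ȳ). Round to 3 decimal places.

Mean ȳ = (35 + 36 + 38 + 37 + 34 + 33 + 35)/7 = 35.4286
Deviations: -0.4286, 0.5714, 2.5714, 1.5714, -1.4286, -2.4286, -0.4286
Σ_{t=1}^{5}(y_t−ȳ)(y_{t+2}−ȳ) = -7.0816
γ_2 = -7.0816 / 7 = -1.012

-1.012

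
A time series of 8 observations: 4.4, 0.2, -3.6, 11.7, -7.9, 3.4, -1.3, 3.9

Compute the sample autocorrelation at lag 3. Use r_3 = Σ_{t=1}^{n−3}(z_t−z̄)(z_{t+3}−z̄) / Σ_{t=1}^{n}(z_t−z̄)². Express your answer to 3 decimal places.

Mean z̄ = (4.4 + 0.2 − 3.6 + 11.7 − 7.9 + 3.4 − 1.3 + 3.9)/8 = 1.3500
Deviations from mean: 3.0500, -1.1500, -4.9500, 10.3500, -9.2500, 2.0500, -2.6500, 2.5500
Numerator Σ_{t=1}^{5}(z_t−z̄)(z_{t+3}−z̄) = -18.9575
Denominator Σ(z_t−z̄)² = 245.5400
r_3 = -18.9575 / 245.5400 = -0.077

-0.077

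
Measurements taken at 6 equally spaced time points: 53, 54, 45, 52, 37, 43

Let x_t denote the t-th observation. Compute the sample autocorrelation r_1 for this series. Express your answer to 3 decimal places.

0.034

Mean x̄ = (53 + 54 + 45 + 52 + 37 + 43)/6 = 47.3333
Σ(x_t−x̄)(x_{t+1}−x̄) = (37.7778) + (-15.5556) + (-10.8889) + (-48.2222) + (44.7778) = 7.8889
Denominator Σ(x_t−x̄)² = 229.3333
r_1 = 7.8889 / 229.3333 = 0.034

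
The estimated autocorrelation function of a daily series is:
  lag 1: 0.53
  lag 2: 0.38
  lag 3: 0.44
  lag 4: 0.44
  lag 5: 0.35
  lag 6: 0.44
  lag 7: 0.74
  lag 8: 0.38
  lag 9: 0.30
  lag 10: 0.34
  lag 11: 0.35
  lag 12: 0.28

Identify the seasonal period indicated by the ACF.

The largest autocorrelation is r_7 = 0.74; the remaining lags stay at or below 0.53. The elevated value at lag 1 (0.53), dropping to 0.38 at lag 2, reflects decaying short-term dependence rather than seasonality.
The dominant spike at lag 7 indicates a seasonal period of 7.

7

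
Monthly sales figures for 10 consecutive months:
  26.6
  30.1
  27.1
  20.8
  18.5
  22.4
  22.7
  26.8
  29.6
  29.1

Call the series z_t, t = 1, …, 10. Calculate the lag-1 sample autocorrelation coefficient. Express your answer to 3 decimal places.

0.579

Mean z̄ = (26.6 + 30.1 + 27.1 + 20.8 + 18.5 + 22.4 + 22.7 + 26.8 + 29.6 + 29.1)/10 = 25.3700
Numerator Σ_{t=1}^{9}(z_t−z̄)(z_{t+1}−z̄) = 83.8331
Denominator Σ(z_t−z̄)² = 144.7610
r_1 = 83.8331 / 144.7610 = 0.579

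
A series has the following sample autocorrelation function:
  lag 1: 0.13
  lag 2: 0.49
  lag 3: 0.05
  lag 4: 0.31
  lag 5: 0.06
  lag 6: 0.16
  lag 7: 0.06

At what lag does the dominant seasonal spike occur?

2

The largest autocorrelation is r_2 = 0.49, with weaker echoes at lags 4 (0.31) and 6 (0.16); the remaining lags stay at or below 0.13.
The dominant spike at lag 2 indicates a seasonal period of 2.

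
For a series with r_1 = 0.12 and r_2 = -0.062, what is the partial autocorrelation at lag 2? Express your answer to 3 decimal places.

-0.078

φ_{22} = (r_2 − r_1²) / (1 − r_1²)
r_1² = (0.12)² = 0.0144
Numerator = -0.062 − 0.0144 = -0.0764; denominator = 1 − 0.0144 = 0.9856
φ_{22} = -0.0764 / 0.9856 = -0.078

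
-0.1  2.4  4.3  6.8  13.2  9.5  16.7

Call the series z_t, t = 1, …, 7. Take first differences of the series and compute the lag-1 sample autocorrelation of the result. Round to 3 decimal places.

First differences Δz: 2.5, 1.9, 2.5, 6.4, -3.7, 7.2
Mean of differences = 2.8000
Numerator Σ(Δz_t−Δz̄)(Δz_{t+1}−Δz̄) = -52.5400
Denominator Σ(Δz_t−Δz̄)² = 75.5600
r_1(Δz) = -52.5400 / 75.5600 = -0.695

-0.695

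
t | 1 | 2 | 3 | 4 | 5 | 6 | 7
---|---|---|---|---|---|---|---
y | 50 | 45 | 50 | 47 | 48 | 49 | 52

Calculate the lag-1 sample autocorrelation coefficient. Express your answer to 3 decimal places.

Mean ȳ = (50 + 45 + 50 + 47 + 48 + 49 + 52)/7 = 48.7143
Deviations from mean: 1.2857, -3.7143, 1.2857, -1.7143, -0.7143, 0.2857, 3.2857
Σ(y_t−ȳ)(y_{t+1}−ȳ) = (-4.7755) + (-4.7755) + (-2.2041) + (1.2245) + (-0.2041) + (0.9388) = -9.7959
Denominator Σ(y_t−ȳ)² = 31.4286
r_1 = -9.7959 / 31.4286 = -0.312

-0.312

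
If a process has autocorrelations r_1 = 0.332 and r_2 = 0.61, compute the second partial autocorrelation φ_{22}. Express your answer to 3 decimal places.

φ_{22} = (r_2 − r_1²) / (1 − r_1²)
r_1² = (0.332)² = 0.110224
Numerator = 0.61 − 0.1102 = 0.4998; denominator = 1 − 0.1102 = 0.8898
φ_{22} = 0.4998 / 0.8898 = 0.562

0.562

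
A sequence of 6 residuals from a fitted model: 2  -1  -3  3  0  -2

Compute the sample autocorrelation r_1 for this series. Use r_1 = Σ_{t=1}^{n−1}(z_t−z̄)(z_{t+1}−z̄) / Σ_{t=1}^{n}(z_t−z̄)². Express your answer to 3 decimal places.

-0.305

Mean z̄ = (2 − 1 − 3 + 3 + 0 − 2)/6 = -0.1667
Σ(z_t−z̄)(z_{t+1}−z̄) = (-1.8056) + (2.3611) + (-8.9722) + (0.5278) + (-0.3056) = -8.1944
Denominator Σ(z_t−z̄)² = 26.8333
r_1 = -8.1944 / 26.8333 = -0.305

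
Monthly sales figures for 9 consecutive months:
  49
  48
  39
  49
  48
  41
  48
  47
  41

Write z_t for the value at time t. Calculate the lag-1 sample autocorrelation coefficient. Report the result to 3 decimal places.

-0.367

Mean z̄ = (49 + 48 + 39 + 49 + 48 + 41 + 48 + 47 + 41)/9 = 45.5556
Numerator Σ_{t=1}^{8}(z_t−z̄)(z_{t+1}−z̄) = -47.0864
Denominator Σ(z_t−z̄)² = 128.2222
r_1 = -47.0864 / 128.2222 = -0.367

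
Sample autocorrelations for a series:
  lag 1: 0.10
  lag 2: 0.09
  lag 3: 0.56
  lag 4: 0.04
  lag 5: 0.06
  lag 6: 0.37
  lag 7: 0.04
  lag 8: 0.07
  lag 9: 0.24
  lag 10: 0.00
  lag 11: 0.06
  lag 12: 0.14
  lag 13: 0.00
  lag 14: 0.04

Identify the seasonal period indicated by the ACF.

3

The largest autocorrelation is r_3 = 0.56, with weaker echoes at lags 6 (0.37) and 9 (0.24); the remaining lags stay at or below 0.14.
The dominant spike at lag 3 indicates a seasonal period of 3.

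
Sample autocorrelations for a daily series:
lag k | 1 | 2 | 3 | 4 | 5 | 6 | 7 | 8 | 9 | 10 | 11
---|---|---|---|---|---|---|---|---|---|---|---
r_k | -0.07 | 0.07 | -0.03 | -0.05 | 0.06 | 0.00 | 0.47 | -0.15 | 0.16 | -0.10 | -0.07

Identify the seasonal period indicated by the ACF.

The largest autocorrelation is r_7 = 0.47; the remaining lags stay at or below 0.16.
The dominant spike at lag 7 indicates a seasonal period of 7.

7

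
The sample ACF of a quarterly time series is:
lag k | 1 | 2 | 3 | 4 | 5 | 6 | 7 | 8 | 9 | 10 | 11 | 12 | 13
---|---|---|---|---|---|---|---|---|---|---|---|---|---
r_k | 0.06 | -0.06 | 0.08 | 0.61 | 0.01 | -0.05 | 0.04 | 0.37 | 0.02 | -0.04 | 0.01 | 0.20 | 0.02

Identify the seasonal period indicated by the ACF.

The largest autocorrelation is r_4 = 0.61, with weaker echoes at lags 8 (0.37) and 12 (0.20); the remaining lags stay at or below 0.08.
The dominant spike at lag 4 indicates a seasonal period of 4.

4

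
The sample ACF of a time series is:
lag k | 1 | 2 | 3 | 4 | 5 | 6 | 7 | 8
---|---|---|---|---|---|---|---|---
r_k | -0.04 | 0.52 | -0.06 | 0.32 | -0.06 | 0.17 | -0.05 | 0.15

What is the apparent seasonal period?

2

The largest autocorrelation is r_2 = 0.52, with weaker echoes at lags 4 (0.32), 6 (0.17) and 8 (0.15); the remaining lags stay at or below -0.04.
The dominant spike at lag 2 indicates a seasonal period of 2.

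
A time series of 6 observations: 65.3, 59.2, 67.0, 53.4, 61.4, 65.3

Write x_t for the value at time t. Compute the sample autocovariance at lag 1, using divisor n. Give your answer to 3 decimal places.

-10.589

Mean x̄ = (65.3 + 59.2 + 67.0 + 53.4 + 61.4 + 65.3)/6 = 61.9333
Deviations: 3.3667, -2.7333, 5.0667, -8.5333, -0.5333, 3.3667
Σ_{t=1}^{5}(x_t−x̄)(x_{t+1}−x̄) = -63.5311
γ_1 = -63.5311 / 6 = -10.589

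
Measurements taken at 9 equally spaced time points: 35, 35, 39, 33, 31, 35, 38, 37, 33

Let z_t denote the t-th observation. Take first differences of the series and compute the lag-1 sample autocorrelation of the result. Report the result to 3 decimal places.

First differences Δz: 0, 4, -6, -2, 4, 3, -1, -4
Mean of differences = -0.2500
Numerator Σ(Δz_t−Δz̄)(Δz_{t+1}−Δz̄) = -6.5625
Denominator Σ(Δz_t−Δz̄)² = 97.5000
r_1(Δz) = -6.5625 / 97.5000 = -0.067

-0.067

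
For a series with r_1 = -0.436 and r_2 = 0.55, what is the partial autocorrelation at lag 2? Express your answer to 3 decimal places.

φ_{22} = (r_2 − r_1²) / (1 − r_1²)
r_1² = (-0.436)² = 0.190096
Numerator = 0.55 − 0.1901 = 0.3599; denominator = 1 − 0.1901 = 0.8099
φ_{22} = 0.3599 / 0.8099 = 0.444

0.444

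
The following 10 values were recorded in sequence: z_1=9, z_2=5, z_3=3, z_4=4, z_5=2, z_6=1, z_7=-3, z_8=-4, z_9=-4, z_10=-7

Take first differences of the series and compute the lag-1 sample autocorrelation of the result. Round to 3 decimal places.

-0.219

First differences Δz: -4, -2, 1, -2, -1, -4, -1, 0, -3
Mean of differences = -1.7778
Numerator Σ(Δz_t−Δz̄)(Δz_{t+1}−Δz̄) = -5.1605
Denominator Σ(Δz_t−Δz̄)² = 23.5556
r_1(Δz) = -5.1605 / 23.5556 = -0.219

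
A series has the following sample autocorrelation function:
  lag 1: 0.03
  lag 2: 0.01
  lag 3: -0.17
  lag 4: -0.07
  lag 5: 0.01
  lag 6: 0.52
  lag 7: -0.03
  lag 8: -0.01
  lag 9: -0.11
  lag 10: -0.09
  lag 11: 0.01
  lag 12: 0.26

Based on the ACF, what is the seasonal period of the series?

The largest autocorrelation is r_6 = 0.52, with a weaker echo at lag 12 (0.26); the remaining lags stay at or below 0.03.
The dominant spike at lag 6 indicates a seasonal period of 6.

6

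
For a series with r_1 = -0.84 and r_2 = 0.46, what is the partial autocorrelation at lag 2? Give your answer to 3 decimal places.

φ_{22} = (r_2 − r_1²) / (1 − r_1²)
r_1² = (-0.84)² = 0.7056
Numerator = 0.46 − 0.7056 = -0.2456; denominator = 1 − 0.7056 = 0.2944
φ_{22} = -0.2456 / 0.2944 = -0.834

-0.834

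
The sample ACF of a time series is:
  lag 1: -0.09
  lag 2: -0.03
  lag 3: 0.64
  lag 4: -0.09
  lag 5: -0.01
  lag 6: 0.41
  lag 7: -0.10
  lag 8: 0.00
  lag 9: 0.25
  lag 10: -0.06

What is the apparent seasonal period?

3

The largest autocorrelation is r_3 = 0.64, with weaker echoes at lags 6 (0.41) and 9 (0.25); the remaining lags stay at or below 0.00.
The dominant spike at lag 3 indicates a seasonal period of 3.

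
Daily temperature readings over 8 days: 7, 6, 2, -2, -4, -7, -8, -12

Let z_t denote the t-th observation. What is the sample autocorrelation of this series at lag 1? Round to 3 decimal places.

Mean z̄ = (7 + 6 + 2 − 2 − 4 − 7 − 8 − 12)/8 = -2.2500
Deviations from mean: 9.2500, 8.2500, 4.2500, 0.2500, -1.7500, -4.7500, -5.7500, -9.7500
Σ(z_t−z̄)(z_{t+1}−z̄) = (76.3125) + (35.0625) + (1.0625) + (-0.4375) + (8.3125) + (27.3125) + (56.0625) = 203.6875
Denominator Σ(z_t−z̄)² = 325.5000
r_1 = 203.6875 / 325.5000 = 0.626

0.626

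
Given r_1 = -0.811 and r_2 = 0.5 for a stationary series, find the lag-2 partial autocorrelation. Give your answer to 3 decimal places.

-0.461

φ_{22} = (r_2 − r_1²) / (1 − r_1²)
r_1² = (-0.811)² = 0.657721
Numerator = 0.5 − 0.6577 = -0.1577; denominator = 1 − 0.6577 = 0.3423
φ_{22} = -0.1577 / 0.3423 = -0.461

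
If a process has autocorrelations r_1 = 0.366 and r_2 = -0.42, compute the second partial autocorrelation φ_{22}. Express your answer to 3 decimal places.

-0.640

φ_{22} = (r_2 − r_1²) / (1 − r_1²)
r_1² = (0.366)² = 0.133956
Numerator = -0.42 − 0.1340 = -0.5540; denominator = 1 − 0.1340 = 0.8660
φ_{22} = -0.5540 / 0.8660 = -0.640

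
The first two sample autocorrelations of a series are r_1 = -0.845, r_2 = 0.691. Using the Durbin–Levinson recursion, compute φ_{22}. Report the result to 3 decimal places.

-0.081

φ_{22} = (r_2 − r_1²) / (1 − r_1²)
r_1² = (-0.845)² = 0.714025
Numerator = 0.691 − 0.7140 = -0.0230; denominator = 1 − 0.7140 = 0.2860
φ_{22} = -0.0230 / 0.2860 = -0.081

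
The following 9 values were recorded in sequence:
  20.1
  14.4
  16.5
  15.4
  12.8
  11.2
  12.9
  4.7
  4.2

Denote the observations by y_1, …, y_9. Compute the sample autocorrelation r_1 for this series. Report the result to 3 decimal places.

0.438

Mean ȳ = (20.1 + 14.4 + 16.5 + 15.4 + 12.8 + 11.2 + 12.9 + 4.7 + 4.2)/9 = 12.4667
Numerator Σ_{t=1}^{8}(y_t−ȳ)(y_{t+1}−ȳ) = 95.2322
Denominator Σ(y_t−ȳ)² = 217.4400
r_1 = 95.2322 / 217.4400 = 0.438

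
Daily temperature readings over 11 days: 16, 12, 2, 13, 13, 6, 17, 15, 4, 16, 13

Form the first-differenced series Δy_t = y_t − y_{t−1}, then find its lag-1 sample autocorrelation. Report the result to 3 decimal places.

-0.459

First differences Δy: -4, -10, 11, 0, -7, 11, -2, -11, 12, -3
Mean of differences = -0.3000
Numerator Σ(Δy_t−Δȳ)(Δy_{t+1}−Δȳ) = -313.8900
Denominator Σ(Δy_t−Δȳ)² = 684.1000
r_1(Δy) = -313.8900 / 684.1000 = -0.459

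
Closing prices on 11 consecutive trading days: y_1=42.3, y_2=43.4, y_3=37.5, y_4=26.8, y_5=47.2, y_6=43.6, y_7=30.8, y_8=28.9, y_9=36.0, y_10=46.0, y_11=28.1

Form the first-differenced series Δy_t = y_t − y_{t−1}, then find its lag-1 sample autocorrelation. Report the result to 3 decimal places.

First differences Δy: 1.1, -5.9, -10.7, 20.4, -3.6, -12.8, -1.9, 7.1, 10.0, -17.9
Mean of differences = -1.4200
Numerator Σ(Δy_t−Δȳ)(Δy_{t+1}−Δȳ) = -284.4944
Denominator Σ(Δy_t−Δȳ)² = 1197.7360
r_1(Δy) = -284.4944 / 1197.7360 = -0.238

-0.238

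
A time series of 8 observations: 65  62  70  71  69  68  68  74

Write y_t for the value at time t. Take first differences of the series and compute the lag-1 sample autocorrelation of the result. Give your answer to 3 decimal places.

-0.245

First differences Δy: -3, 8, 1, -2, -1, 0, 6
Mean of differences = 1.2857
Numerator Σ(Δy_t−Δȳ)(Δy_{t+1}−Δȳ) = -25.3673
Denominator Σ(Δy_t−Δȳ)² = 103.4286
r_1(Δy) = -25.3673 / 103.4286 = -0.245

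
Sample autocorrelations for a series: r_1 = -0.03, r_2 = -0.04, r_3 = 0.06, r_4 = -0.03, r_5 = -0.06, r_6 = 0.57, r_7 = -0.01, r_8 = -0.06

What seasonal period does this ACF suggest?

6

The largest autocorrelation is r_6 = 0.57; the remaining lags stay at or below 0.06.
The dominant spike at lag 6 indicates a seasonal period of 6.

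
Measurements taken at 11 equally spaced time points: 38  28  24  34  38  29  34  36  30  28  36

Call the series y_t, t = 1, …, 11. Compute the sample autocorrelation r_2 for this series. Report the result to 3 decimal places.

Mean ȳ = (38 + 28 + 24 + 34 + 38 + 29 + 34 + 36 + 30 + 28 + 36)/11 = 32.2727
Numerator Σ_{t=1}^{9}(y_t−ȳ)(y_{t+2}−ȳ) = -138.4215
Denominator Σ(y_t−ȳ)² = 220.1818
r_2 = -138.4215 / 220.1818 = -0.629

-0.629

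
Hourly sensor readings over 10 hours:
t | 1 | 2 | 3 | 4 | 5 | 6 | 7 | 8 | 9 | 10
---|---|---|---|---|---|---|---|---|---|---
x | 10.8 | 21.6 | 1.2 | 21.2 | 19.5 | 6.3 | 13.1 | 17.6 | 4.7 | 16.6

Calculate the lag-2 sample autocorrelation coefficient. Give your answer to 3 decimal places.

-0.105

Mean x̄ = (10.8 + 21.6 + 1.2 + 21.2 + 19.5 + 6.3 + 13.1 + 17.6 + 4.7 + 16.6)/10 = 13.2600
Numerator Σ_{t=1}^{8}(x_t−x̄)(x_{t+2}−x̄) = -49.9692
Denominator Σ(x_t−x̄)² = 474.7640
r_2 = -49.9692 / 474.7640 = -0.105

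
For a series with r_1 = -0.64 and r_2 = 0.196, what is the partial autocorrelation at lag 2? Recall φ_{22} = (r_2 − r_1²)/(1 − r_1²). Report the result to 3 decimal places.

φ_{22} = (r_2 − r_1²) / (1 − r_1²)
r_1² = (-0.64)² = 0.4096
Numerator = 0.196 − 0.4096 = -0.2136; denominator = 1 − 0.4096 = 0.5904
φ_{22} = -0.2136 / 0.5904 = -0.362

-0.362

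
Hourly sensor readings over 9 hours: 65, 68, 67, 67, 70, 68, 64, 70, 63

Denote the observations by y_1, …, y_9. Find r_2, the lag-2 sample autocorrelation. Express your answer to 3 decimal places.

0.124

Mean ȳ = (65 + 68 + 67 + 67 + 70 + 68 + 64 + 70 + 63)/9 = 66.8889
Numerator Σ_{t=1}^{7}(y_t−ȳ)(y_{t+2}−ȳ) = 6.0864
Denominator Σ(y_t−ȳ)² = 48.8889
r_2 = 6.0864 / 48.8889 = 0.124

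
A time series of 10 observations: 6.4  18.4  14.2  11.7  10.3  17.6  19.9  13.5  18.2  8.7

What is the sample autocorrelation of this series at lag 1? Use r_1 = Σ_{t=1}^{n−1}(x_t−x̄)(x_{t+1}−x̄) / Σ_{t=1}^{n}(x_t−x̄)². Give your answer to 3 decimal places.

Mean x̄ = (6.4 + 18.4 + 14.2 + 11.7 + 10.3 + 17.6 + 19.9 + 13.5 + 18.2 + 8.7)/10 = 13.8900
Numerator Σ_{t=1}^{9}(x_t−x̄)(x_{t+1}−x̄) = -42.6141
Denominator Σ(x_t−x̄)² = 189.7690
r_1 = -42.6141 / 189.7690 = -0.225

-0.225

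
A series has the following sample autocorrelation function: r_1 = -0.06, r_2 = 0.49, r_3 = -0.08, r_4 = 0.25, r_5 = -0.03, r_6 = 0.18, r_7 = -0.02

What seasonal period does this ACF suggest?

The largest autocorrelation is r_2 = 0.49, with weaker echoes at lags 4 (0.25) and 6 (0.18); the remaining lags stay at or below -0.02.
The dominant spike at lag 2 indicates a seasonal period of 2.

2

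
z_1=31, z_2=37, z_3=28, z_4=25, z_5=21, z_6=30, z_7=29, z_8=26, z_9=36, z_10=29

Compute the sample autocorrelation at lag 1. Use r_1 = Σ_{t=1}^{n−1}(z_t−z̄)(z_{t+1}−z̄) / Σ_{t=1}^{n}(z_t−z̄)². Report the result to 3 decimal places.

0.072

Mean z̄ = (31 + 37 + 28 + 25 + 21 + 30 + 29 + 26 + 36 + 29)/10 = 29.2000
Numerator Σ_{t=1}^{9}(z_t−z̄)(z_{t+1}−z̄) = 14.9600
Denominator Σ(z_t−z̄)² = 207.6000
r_1 = 14.9600 / 207.6000 = 0.072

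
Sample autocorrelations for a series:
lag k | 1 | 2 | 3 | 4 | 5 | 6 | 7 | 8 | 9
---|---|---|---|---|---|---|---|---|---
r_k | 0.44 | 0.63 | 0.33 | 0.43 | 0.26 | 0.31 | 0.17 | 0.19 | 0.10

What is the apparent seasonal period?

2

The largest autocorrelation is r_2 = 0.63; the remaining lags stay at or below 0.44.
The dominant spike at lag 2 indicates a seasonal period of 2.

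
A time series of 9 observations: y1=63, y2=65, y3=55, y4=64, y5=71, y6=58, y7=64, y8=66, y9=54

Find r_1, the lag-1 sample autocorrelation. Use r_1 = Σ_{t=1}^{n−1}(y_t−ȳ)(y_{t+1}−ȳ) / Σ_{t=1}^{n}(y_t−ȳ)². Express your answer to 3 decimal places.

-0.345

Mean ȳ = (63 + 65 + 55 + 64 + 71 + 58 + 64 + 66 + 54)/9 = 62.2222
Numerator Σ_{t=1}^{8}(y_t−ȳ)(y_{t+1}−ȳ) = -84.0494
Denominator Σ(y_t−ȳ)² = 243.5556
r_1 = -84.0494 / 243.5556 = -0.345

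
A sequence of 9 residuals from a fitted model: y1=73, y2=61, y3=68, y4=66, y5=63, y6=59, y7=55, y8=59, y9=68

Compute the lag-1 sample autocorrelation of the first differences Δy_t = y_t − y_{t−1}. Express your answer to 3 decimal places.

First differences Δy: -12, 7, -2, -3, -4, -4, 4, 9
Mean of differences = -0.6250
Numerator Σ(Δy_t−Δȳ)(Δy_{t+1}−Δȳ) = -45.6406
Denominator Σ(Δy_t−Δȳ)² = 331.8750
r_1(Δy) = -45.6406 / 331.8750 = -0.138

-0.138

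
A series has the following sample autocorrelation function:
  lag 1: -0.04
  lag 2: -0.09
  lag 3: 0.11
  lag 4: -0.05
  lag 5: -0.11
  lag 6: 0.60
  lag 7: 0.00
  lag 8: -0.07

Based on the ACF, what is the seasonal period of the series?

6

The largest autocorrelation is r_6 = 0.60; the remaining lags stay at or below 0.11.
The dominant spike at lag 6 indicates a seasonal period of 6.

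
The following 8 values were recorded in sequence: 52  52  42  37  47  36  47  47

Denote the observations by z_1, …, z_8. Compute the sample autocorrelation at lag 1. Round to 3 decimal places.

0.015

Mean z̄ = (52 + 52 + 42 + 37 + 47 + 36 + 47 + 47)/8 = 45.0000
Numerator Σ_{t=1}^{7}(z_t−z̄)(z_{t+1}−z̄) = 4.0000
Denominator Σ(z_t−z̄)² = 264.0000
r_1 = 4.0000 / 264.0000 = 0.015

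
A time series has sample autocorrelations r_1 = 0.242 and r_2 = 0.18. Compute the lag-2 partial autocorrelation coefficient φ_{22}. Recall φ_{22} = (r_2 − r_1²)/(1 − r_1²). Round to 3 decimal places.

φ_{22} = (r_2 − r_1²) / (1 − r_1²)
r_1² = (0.242)² = 0.058564
Numerator = 0.18 − 0.0586 = 0.1214; denominator = 1 − 0.0586 = 0.9414
φ_{22} = 0.1214 / 0.9414 = 0.129

0.129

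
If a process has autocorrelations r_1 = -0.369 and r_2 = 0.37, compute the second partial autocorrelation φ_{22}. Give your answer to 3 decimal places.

φ_{22} = (r_2 − r_1²) / (1 − r_1²)
r_1² = (-0.369)² = 0.136161
Numerator = 0.37 − 0.1362 = 0.2338; denominator = 1 − 0.1362 = 0.8638
φ_{22} = 0.2338 / 0.8638 = 0.271

0.271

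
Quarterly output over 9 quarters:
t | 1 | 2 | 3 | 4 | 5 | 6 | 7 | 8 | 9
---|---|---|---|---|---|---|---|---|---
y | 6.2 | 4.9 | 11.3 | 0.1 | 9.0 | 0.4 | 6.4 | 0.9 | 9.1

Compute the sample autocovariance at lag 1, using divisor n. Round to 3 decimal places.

Mean ȳ = (6.2 + 4.9 + 11.3 + 0.1 + 9.0 + 0.4 + 6.4 + 0.9 + 9.1)/9 = 5.3667
Σ_{t=1}^{8}(y_t−ȳ)(y_{t+1}−ȳ) = -98.0111
γ_1 = -98.0111 / 9 = -10.890

-10.890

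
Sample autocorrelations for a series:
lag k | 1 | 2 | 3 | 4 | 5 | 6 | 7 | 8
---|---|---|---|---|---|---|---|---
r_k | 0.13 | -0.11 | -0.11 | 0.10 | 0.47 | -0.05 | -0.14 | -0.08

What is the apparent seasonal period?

5

The largest autocorrelation is r_5 = 0.47; the remaining lags stay at or below 0.13.
The dominant spike at lag 5 indicates a seasonal period of 5.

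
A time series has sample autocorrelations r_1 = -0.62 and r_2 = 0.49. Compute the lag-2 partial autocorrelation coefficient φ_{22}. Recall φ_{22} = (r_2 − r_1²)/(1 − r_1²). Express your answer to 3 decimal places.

φ_{22} = (r_2 − r_1²) / (1 − r_1²)
r_1² = (-0.62)² = 0.3844
Numerator = 0.49 − 0.3844 = 0.1056; denominator = 1 − 0.3844 = 0.6156
φ_{22} = 0.1056 / 0.6156 = 0.172

0.172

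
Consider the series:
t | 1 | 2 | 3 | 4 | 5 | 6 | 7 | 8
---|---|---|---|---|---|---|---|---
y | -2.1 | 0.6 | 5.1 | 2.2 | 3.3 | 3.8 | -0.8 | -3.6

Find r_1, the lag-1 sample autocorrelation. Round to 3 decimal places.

0.251

Mean ȳ = (-2.1 + 0.6 + 5.1 + 2.2 + 3.3 + 3.8 − 0.8 − 3.6)/8 = 1.0625
Deviations from mean: -3.1625, -0.4625, 4.0375, 1.1375, 2.2375, 2.7375, -1.8625, -4.6625
Σ(y_t−ȳ)(y_{t+1}−ȳ) = (1.4627) + (-1.8673) + (4.5927) + (2.5452) + (6.1252) + (-5.0986) + (8.6839) = 16.4436
Denominator Σ(y_t−ȳ)² = 65.5188
r_1 = 16.4436 / 65.5188 = 0.251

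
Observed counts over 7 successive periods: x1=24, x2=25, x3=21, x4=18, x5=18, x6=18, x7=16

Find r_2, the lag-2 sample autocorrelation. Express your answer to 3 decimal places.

0.057

Mean x̄ = (24 + 25 + 21 + 18 + 18 + 18 + 16)/7 = 20.0000
Deviations from mean: 4.0000, 5.0000, 1.0000, -2.0000, -2.0000, -2.0000, -4.0000
Σ(x_t−x̄)(x_{t+2}−x̄) = (4.0000) + (-10.0000) + (-2.0000) + (4.0000) + (8.0000) = 4.0000
Denominator Σ(x_t−x̄)² = 70.0000
r_2 = 4.0000 / 70.0000 = 0.057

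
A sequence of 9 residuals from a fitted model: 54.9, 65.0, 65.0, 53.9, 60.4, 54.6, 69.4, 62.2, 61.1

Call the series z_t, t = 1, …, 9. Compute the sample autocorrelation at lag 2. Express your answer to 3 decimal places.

-0.096

Mean z̄ = (54.9 + 65.0 + 65.0 + 53.9 + 60.4 + 54.6 + 69.4 + 62.2 + 61.1)/9 = 60.7222
Numerator Σ_{t=1}^{7}(z_t−z̄)(z_{t+2}−z̄) = -22.2665
Denominator Σ(z_t−z̄)² = 232.2556
r_2 = -22.2665 / 232.2556 = -0.096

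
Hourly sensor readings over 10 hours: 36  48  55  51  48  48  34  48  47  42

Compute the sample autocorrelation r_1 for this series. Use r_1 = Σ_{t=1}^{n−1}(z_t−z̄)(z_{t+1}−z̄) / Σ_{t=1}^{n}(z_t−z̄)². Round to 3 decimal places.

0.027

Mean z̄ = (36 + 48 + 55 + 51 + 48 + 48 + 34 + 48 + 47 + 42)/10 = 45.7000
Numerator Σ_{t=1}^{9}(z_t−z̄)(z_{t+1}−z̄) = 10.2100
Denominator Σ(z_t−z̄)² = 382.1000
r_1 = 10.2100 / 382.1000 = 0.027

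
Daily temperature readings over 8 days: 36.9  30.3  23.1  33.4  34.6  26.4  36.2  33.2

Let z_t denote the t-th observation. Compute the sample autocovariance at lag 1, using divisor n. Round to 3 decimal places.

-4.627

Mean z̄ = (36.9 + 30.3 + 23.1 + 33.4 + 34.6 + 26.4 + 36.2 + 33.2)/8 = 31.7625
Σ_{t=1}^{7}(z_t−z̄)(z_{t+1}−z̄) = -37.0164
γ_1 = -37.0164 / 8 = -4.627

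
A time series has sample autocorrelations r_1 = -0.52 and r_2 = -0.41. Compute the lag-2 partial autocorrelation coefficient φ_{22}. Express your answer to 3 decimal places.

φ_{22} = (r_2 − r_1²) / (1 − r_1²)
r_1² = (-0.52)² = 0.2704
Numerator = -0.41 − 0.2704 = -0.6804; denominator = 1 − 0.2704 = 0.7296
φ_{22} = -0.6804 / 0.7296 = -0.933

-0.933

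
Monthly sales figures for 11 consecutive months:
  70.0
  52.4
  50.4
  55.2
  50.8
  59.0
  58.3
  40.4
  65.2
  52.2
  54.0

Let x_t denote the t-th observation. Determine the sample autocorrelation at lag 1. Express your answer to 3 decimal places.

-0.405

Mean x̄ = (70.0 + 52.4 + 50.4 + 55.2 + 50.8 + 59.0 + 58.3 + 40.4 + 65.2 + 52.2 + 54.0)/11 = 55.2636
Numerator Σ_{t=1}^{10}(x_t−x̄)(x_{t+1}−x̄) = -252.4031
Denominator Σ(x_t−x̄)² = 622.7655
r_1 = -252.4031 / 622.7655 = -0.405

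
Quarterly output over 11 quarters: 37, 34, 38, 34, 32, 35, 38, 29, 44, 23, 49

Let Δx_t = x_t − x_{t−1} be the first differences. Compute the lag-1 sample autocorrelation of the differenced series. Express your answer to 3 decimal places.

First differences Δx: -3, 4, -4, -2, 3, 3, -9, 15, -21, 26
Mean of differences = 1.2000
Numerator Σ(Δx_t−Δx̄)(Δx_{t+1}−Δx̄) = -1028.2400
Denominator Σ(Δx_t−Δx̄)² = 1471.6000
r_1(Δx) = -1028.2400 / 1471.6000 = -0.699

-0.699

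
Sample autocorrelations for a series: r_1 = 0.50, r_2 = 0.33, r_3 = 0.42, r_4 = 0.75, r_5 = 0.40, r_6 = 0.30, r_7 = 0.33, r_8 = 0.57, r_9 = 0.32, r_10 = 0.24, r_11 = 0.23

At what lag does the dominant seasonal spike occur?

The largest autocorrelation is r_4 = 0.75, with a weaker echo at lag 8 (0.57); the remaining lags stay at or below 0.50. The elevated value at lag 1 (0.50), dropping to 0.33 at lag 2, reflects decaying short-term dependence rather than seasonality.
The dominant spike at lag 4 indicates a seasonal period of 4.

4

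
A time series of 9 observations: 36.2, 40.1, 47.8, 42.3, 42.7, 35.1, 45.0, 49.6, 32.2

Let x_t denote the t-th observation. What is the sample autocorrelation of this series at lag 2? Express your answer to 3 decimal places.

Mean x̄ = (36.2 + 40.1 + 47.8 + 42.3 + 42.7 + 35.1 + 45.0 + 49.6 + 32.2)/9 = 41.2222
Σ(x_t−x̄)(x_{t+2}−x̄) = (-33.0351) + (-1.2095) + (9.7205) + (-6.5984) + (5.5827) + (-51.2906) + (-34.0840) = -110.9143
Denominator Σ(x_t−x̄)² = 276.4356
r_2 = -110.9143 / 276.4356 = -0.401

-0.401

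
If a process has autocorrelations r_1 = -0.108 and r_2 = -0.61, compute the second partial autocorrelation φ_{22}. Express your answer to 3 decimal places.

φ_{22} = (r_2 − r_1²) / (1 − r_1²)
r_1² = (-0.108)² = 0.011664
Numerator = -0.61 − 0.0117 = -0.6217; denominator = 1 − 0.0117 = 0.9883
φ_{22} = -0.6217 / 0.9883 = -0.629

-0.629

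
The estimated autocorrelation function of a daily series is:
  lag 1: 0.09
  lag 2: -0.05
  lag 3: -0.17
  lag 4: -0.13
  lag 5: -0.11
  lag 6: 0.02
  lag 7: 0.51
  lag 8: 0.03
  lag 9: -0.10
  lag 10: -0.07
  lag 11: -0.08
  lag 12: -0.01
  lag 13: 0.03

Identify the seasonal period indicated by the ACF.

7

The largest autocorrelation is r_7 = 0.51; the remaining lags stay at or below 0.09.
The dominant spike at lag 7 indicates a seasonal period of 7.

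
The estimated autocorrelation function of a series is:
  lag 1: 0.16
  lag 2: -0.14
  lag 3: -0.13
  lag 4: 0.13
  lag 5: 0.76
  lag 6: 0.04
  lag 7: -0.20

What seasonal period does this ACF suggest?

The largest autocorrelation is r_5 = 0.76; the remaining lags stay at or below 0.16.
The dominant spike at lag 5 indicates a seasonal period of 5.

5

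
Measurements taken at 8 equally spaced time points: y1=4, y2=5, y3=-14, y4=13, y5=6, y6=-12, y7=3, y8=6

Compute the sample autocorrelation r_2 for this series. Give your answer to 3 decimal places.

Mean ȳ = (4 + 5 − 14 + 13 + 6 − 12 + 3 + 6)/8 = 1.3750
Deviations from mean: 2.6250, 3.6250, -15.3750, 11.6250, 4.6250, -13.3750, 1.6250, 4.6250
Numerator Σ_{t=1}^{6}(y_t−ȳ)(y_{t+2}−ȳ) = -279.1563
Denominator Σ(y_t−ȳ)² = 615.8750
r_2 = -279.1563 / 615.8750 = -0.453

-0.453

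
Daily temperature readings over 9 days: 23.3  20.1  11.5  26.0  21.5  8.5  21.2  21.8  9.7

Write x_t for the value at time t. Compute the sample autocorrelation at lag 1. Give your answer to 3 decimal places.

Mean x̄ = (23.3 + 20.1 + 11.5 + 26.0 + 21.5 + 8.5 + 21.2 + 21.8 + 9.7)/9 = 18.1778
Numerator Σ_{t=1}^{8}(x_t−x̄)(x_{t+1}−x̄) = -110.3994
Denominator Σ(x_t−x̄)² = 334.5356
r_1 = -110.3994 / 334.5356 = -0.330

-0.330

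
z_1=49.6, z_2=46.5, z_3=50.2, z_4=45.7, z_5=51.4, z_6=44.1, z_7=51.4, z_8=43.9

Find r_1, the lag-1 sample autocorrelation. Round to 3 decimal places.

Mean z̄ = (49.6 + 46.5 + 50.2 + 45.7 + 51.4 + 44.1 + 51.4 + 43.9)/8 = 47.8500
Numerator Σ_{t=1}^{7}(z_t−z̄)(z_{t+1}−z̄) = -58.8675
Denominator Σ(z_t−z̄)² = 69.9000
r_1 = -58.8675 / 69.9000 = -0.842

-0.842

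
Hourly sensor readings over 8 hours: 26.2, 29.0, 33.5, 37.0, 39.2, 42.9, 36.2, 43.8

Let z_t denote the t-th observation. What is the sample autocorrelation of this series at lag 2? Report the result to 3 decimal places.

0.262

Mean z̄ = (26.2 + 29.0 + 33.5 + 37.0 + 39.2 + 42.9 + 36.2 + 43.8)/8 = 35.9750
Deviations from mean: -9.7750, -6.9750, -2.4750, 1.0250, 3.2250, 6.9250, 0.2250, 7.8250
Numerator Σ_{t=1}^{6}(z_t−z̄)(z_{t+2}−z̄) = 71.0738
Denominator Σ(z_t−z̄)² = 271.0150
r_2 = 71.0738 / 271.0150 = 0.262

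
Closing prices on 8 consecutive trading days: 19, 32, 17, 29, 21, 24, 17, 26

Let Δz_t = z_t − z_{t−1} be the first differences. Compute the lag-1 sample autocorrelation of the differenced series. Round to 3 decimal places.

-0.770

First differences Δz: 13, -15, 12, -8, 3, -7, 9
Mean of differences = 1.0000
Numerator Σ(Δz_t−Δz̄)(Δz_{t+1}−Δz̄) = -565.0000
Denominator Σ(Δz_t−Δz̄)² = 734.0000
r_1(Δz) = -565.0000 / 734.0000 = -0.770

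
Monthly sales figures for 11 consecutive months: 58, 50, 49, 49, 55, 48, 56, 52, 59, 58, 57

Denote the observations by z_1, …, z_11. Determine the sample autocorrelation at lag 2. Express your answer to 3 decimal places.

0.302

Mean z̄ = (58 + 50 + 49 + 49 + 55 + 48 + 56 + 52 + 59 + 58 + 57)/11 = 53.7273
Numerator Σ_{t=1}^{9}(z_t−z̄)(z_{t+2}−z̄) = 53.1240
Denominator Σ(z_t−z̄)² = 176.1818
r_2 = 53.1240 / 176.1818 = 0.302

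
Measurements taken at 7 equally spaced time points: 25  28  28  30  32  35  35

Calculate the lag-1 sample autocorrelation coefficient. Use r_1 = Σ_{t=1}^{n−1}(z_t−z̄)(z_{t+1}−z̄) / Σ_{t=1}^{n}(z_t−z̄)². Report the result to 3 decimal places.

Mean z̄ = (25 + 28 + 28 + 30 + 32 + 35 + 35)/7 = 30.4286
Deviations from mean: -5.4286, -2.4286, -2.4286, -0.4286, 1.5714, 4.5714, 4.5714
Numerator Σ_{t=1}^{6}(z_t−z̄)(z_{t+1}−z̄) = 47.5306
Denominator Σ(z_t−z̄)² = 85.7143
r_1 = 47.5306 / 85.7143 = 0.555

0.555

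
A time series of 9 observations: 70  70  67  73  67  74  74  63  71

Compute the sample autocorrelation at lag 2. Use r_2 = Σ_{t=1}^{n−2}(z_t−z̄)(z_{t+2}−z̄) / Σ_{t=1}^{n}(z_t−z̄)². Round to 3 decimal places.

-0.133

Mean z̄ = (70 + 70 + 67 + 73 + 67 + 74 + 74 + 63 + 71)/9 = 69.8889
Σ(z_t−z̄)(z_{t+2}−z̄) = (-0.3210) + (0.3457) + (8.3457) + (12.7901) + (-11.8765) + (-28.3210) + (4.5679) = -14.4691
Denominator Σ(z_t−z̄)² = 108.8889
r_2 = -14.4691 / 108.8889 = -0.133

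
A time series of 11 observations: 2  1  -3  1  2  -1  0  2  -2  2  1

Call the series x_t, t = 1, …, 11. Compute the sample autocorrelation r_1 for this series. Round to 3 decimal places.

Mean x̄ = (2 + 1 − 3 + 1 + 2 − 1 + 0 + 2 − 2 + 2 + 1)/11 = 0.4545
Numerator Σ_{t=1}^{10}(x_t−x̄)(x_{t+1}−x̄) = -11.1157
Denominator Σ(x_t−x̄)² = 30.7273
r_1 = -11.1157 / 30.7273 = -0.362

-0.362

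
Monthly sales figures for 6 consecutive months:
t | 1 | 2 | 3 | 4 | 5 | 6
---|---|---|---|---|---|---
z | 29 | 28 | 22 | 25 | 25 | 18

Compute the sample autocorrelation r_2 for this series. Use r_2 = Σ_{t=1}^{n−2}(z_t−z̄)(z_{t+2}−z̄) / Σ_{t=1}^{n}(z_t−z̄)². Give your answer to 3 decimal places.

-0.172

Mean z̄ = (29 + 28 + 22 + 25 + 25 + 18)/6 = 24.5000
Deviations from mean: 4.5000, 3.5000, -2.5000, 0.5000, 0.5000, -6.5000
Σ(z_t−z̄)(z_{t+2}−z̄) = (-11.2500) + (1.7500) + (-1.2500) + (-3.2500) = -14.0000
Denominator Σ(z_t−z̄)² = 81.5000
r_2 = -14.0000 / 81.5000 = -0.172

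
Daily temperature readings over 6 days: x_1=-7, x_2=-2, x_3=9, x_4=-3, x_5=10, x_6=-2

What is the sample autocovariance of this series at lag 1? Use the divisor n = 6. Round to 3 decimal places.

Mean x̄ = (-7 − 2 + 9 − 3 + 10 − 2)/6 = 0.8333
Σ_{t=1}^{5}(x_t−x̄)(x_{t+1}−x̄) = -93.3611
γ_1 = -93.3611 / 6 = -15.560

-15.560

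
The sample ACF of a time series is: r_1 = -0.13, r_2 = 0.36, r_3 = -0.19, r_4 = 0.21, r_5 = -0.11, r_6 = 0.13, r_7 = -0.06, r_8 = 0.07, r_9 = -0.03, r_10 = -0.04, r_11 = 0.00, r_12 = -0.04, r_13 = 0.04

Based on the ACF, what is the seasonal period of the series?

The largest autocorrelation is r_2 = 0.36, with a weaker echo at lag 4 (0.21); the remaining lags stay at or below 0.13.
The dominant spike at lag 2 indicates a seasonal period of 2.

2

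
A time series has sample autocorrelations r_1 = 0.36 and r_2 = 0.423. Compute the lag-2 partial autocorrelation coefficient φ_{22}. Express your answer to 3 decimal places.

0.337

φ_{22} = (r_2 − r_1²) / (1 − r_1²)
r_1² = (0.36)² = 0.1296
Numerator = 0.423 − 0.1296 = 0.2934; denominator = 1 − 0.1296 = 0.8704
φ_{22} = 0.2934 / 0.8704 = 0.337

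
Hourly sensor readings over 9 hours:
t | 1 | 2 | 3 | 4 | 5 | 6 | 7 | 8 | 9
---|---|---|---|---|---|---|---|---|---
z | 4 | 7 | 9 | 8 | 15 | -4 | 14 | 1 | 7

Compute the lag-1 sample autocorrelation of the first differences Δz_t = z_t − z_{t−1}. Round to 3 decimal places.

-0.828

First differences Δz: 3, 2, -1, 7, -19, 18, -13, 6
Mean of differences = 0.3750
Numerator Σ(Δz_t−Δz̄)(Δz_{t+1}−Δz̄) = -787.8906
Denominator Σ(Δz_t−Δz̄)² = 951.8750
r_1(Δz) = -787.8906 / 951.8750 = -0.828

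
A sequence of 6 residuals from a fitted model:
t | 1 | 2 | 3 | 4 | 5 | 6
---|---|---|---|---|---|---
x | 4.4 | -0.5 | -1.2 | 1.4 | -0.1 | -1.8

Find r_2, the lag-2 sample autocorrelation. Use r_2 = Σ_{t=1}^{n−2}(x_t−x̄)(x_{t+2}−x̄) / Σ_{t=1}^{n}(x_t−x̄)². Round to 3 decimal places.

Mean x̄ = (4.4 − 0.5 − 1.2 + 1.4 − 0.1 − 1.8)/6 = 0.3667
Deviations from mean: 4.0333, -0.8667, -1.5667, 1.0333, -0.4667, -2.1667
Numerator Σ_{t=1}^{4}(x_t−x̄)(x_{t+2}−x̄) = -8.7222
Denominator Σ(x_t−x̄)² = 25.4533
r_2 = -8.7222 / 25.4533 = -0.343

-0.343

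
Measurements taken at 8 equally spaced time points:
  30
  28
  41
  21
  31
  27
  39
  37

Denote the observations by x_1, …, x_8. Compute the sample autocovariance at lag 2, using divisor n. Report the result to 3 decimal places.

4.734

Mean x̄ = (30 + 28 + 41 + 21 + 31 + 27 + 39 + 37)/8 = 31.7500
Deviations: -1.7500, -3.7500, 9.2500, -10.7500, -0.7500, -4.7500, 7.2500, 5.2500
Σ_{t=1}^{6}(x_t−x̄)(x_{t+2}−x̄) = 37.8750
γ_2 = 37.8750 / 8 = 4.734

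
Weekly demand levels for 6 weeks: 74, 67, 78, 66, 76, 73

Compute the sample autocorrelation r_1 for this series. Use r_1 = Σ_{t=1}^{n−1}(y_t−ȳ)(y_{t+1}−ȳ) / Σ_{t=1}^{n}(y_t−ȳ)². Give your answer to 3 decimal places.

-0.816

Mean ȳ = (74 + 67 + 78 + 66 + 76 + 73)/6 = 72.3333
Numerator Σ_{t=1}^{5}(y_t−ȳ)(y_{t+1}−ȳ) = -95.7778
Denominator Σ(y_t−ȳ)² = 117.3333
r_1 = -95.7778 / 117.3333 = -0.816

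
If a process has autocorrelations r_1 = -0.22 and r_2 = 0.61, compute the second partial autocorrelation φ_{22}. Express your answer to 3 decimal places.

0.590

φ_{22} = (r_2 − r_1²) / (1 − r_1²)
r_1² = (-0.22)² = 0.0484
Numerator = 0.61 − 0.0484 = 0.5616; denominator = 1 − 0.0484 = 0.9516
φ_{22} = 0.5616 / 0.9516 = 0.590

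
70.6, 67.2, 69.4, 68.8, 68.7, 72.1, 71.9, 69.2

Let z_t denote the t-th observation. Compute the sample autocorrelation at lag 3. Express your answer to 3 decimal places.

Mean z̄ = (70.6 + 67.2 + 69.4 + 68.8 + 68.7 + 72.1 + 71.9 + 69.2)/8 = 69.7375
Deviations from mean: 0.8625, -2.5375, -0.3375, -0.9375, -1.0375, 2.3625, 2.1625, -0.5375
Σ(z_t−z̄)(z_{t+3}−z̄) = (-0.8086) + (2.6327) + (-0.7973) + (-2.0273) + (0.5577) = -0.4430
Denominator Σ(z_t−z̄)² = 19.7988
r_3 = -0.4430 / 19.7988 = -0.022

-0.022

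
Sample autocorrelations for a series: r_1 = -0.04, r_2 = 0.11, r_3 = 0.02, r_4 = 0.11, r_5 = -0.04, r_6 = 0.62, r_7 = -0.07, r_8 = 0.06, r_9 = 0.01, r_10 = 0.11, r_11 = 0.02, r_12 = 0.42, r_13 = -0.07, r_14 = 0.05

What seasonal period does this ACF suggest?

The largest autocorrelation is r_6 = 0.62, with a weaker echo at lag 12 (0.42); the remaining lags stay at or below 0.11.
The dominant spike at lag 6 indicates a seasonal period of 6.

6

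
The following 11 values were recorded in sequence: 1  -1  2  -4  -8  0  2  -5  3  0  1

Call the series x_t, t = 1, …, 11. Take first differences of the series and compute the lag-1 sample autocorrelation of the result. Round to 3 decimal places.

-0.441

First differences Δx: -2, 3, -6, -4, 8, 2, -7, 8, -3, 1
Mean of differences = 0.0000
Numerator Σ(Δx_t−Δx̄)(Δx_{t+1}−Δx̄) = -113.0000
Denominator Σ(Δx_t−Δx̄)² = 256.0000
r_1(Δx) = -113.0000 / 256.0000 = -0.441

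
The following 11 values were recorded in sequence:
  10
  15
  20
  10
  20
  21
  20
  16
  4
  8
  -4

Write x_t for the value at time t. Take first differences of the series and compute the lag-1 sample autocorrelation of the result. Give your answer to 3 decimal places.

First differences Δx: 5, 5, -10, 10, 1, -1, -4, -12, 4, -12
Mean of differences = -1.4000
Numerator Σ(Δx_t−Δx̄)(Δx_{t+1}−Δx̄) = -171.7600
Denominator Σ(Δx_t−Δx̄)² = 552.4000
r_1(Δx) = -171.7600 / 552.4000 = -0.311

-0.311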